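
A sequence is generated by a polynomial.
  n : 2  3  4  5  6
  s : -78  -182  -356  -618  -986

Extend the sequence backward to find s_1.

-26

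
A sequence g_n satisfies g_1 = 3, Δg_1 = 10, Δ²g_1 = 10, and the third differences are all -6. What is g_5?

79

Build the table forward from the leading diagonal:
Δ³: -6, -6, -6, -6, -6
Δ²: 10, 4, -2, -8, -14
Δ: 10, 20, 24, 22, 14
g: 3, 13, 33, 57, 79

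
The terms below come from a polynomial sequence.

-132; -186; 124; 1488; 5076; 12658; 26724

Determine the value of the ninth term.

88588

Δ: -54, 310, 1364, 3588, 7582, 14066
Δ²: 364, 1054, 2224, 3994, 6484
Δ³: 690, 1170, 1770, 2490
Δ⁴: 480, 600, 720
Δ⁵: 120, 120
Fifth differences constant at 120.
720 + 120 = 840;  2490 + 840 = 3330;  6484 + 3330 = 9814;  14066 + 9814 = 23880;  26724 + 23880 = 50604
840 + 120 = 960;  3330 + 960 = 4290;  9814 + 4290 = 14104;  23880 + 14104 = 37984;  50604 + 37984 = 88588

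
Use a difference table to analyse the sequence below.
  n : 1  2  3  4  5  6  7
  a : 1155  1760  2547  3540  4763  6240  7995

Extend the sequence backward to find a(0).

708

D1: 605  787  993  1223  1477  1755
D2: 182  206  230  254  278
D3: 24  24  24  24
The third differences are constant at 24.
Work back: 182 − 24 = 158;  605 − 158 = 447;  1155 − 447 = 708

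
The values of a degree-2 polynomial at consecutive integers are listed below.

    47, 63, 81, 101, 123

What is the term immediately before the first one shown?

Δ: 16  18  20  22
Δ²: 2  2  2
The second differences are constant at 2.
Work back: 16 − 2 = 14;  47 − 14 = 33

33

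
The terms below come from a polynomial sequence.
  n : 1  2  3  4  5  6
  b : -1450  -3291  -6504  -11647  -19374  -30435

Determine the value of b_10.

-126379

-1841  -3213  -5143  -7727  -11061
-1372  -1930  -2584  -3334
-558  -654  -750
-96  -96
The fourth differences are constant (-96).
-750 − 96 = -846;  -3334 − 846 = -4180;  -11061 − 4180 = -15241;  -30435 − 15241 = -45676
-846 − 96 = -942;  -4180 − 942 = -5122;  -15241 − 5122 = -20363;  -45676 − 20363 = -66039
-942 − 96 = -1038;  -5122 − 1038 = -6160;  -20363 − 6160 = -26523;  -66039 − 26523 = -92562
-1038 − 96 = -1134;  -6160 − 1134 = -7294;  -26523 − 7294 = -33817;  -92562 − 33817 = -126379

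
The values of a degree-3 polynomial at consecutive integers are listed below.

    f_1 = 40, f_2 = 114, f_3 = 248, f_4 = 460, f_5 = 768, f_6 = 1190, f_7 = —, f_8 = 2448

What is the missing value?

1744

Using the first 6 terms:
First differences: 74, 134, 212, 308, 422
Second differences: 60, 78, 96, 114
Third differences: 18, 18, 18
Constant third difference = 18.
Extend forward: 114 + 18 = 132;  422 + 132 = 554;  1190 + 554 = 1744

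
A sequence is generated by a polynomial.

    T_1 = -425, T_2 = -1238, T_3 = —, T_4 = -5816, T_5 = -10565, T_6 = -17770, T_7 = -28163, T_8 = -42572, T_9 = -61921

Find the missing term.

-2887

Using the last 6 terms:
First differences: -4749  -7205  -10393  -14409  -19349
Second differences: -2456  -3188  -4016  -4940
Third differences: -732  -828  -924
Fourth differences: -96  -96
Constant fourth difference = -96.
Extend backward: -732 + 96 = -636;  -2456 + 636 = -1820;  -4749 + 1820 = -2929;  -5816 + 2929 = -2887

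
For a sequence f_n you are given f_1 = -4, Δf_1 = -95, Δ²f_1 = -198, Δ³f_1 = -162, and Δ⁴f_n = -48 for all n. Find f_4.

Build the table forward from the leading diagonal:
D4: -48  -48  -48  -48
D3: -162  -210  -258  -306
D2: -198  -360  -570  -828
D1: -95  -293  -653  -1223
f: -4  -99  -392  -1045

-1045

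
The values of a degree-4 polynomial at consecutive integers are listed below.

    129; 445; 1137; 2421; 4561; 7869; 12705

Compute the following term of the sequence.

Δ: 316, 692, 1284, 2140, 3308, 4836
Δ²: 376, 592, 856, 1168, 1528
Δ³: 216, 264, 312, 360
Δ⁴: 48, 48, 48
The fourth differences are constant (48).
360 + 48 = 408;  1528 + 408 = 1936;  4836 + 1936 = 6772;  12705 + 6772 = 19477

19477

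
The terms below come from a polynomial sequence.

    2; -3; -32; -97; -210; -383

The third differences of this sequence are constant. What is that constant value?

-12

First differences: -5, -29, -65, -113, -173
Second differences: -24, -36, -48, -60
Third differences: -12, -12, -12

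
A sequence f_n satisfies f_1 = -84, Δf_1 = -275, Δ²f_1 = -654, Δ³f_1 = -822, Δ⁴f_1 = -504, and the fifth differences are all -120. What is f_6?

Build the table forward from the leading diagonal:
Fifth differences: -120, -120, -120, -120, -120, -120
Fourth differences: -504, -624, -744, -864, -984, -1104
Third differences: -822, -1326, -1950, -2694, -3558, -4542
Second differences: -654, -1476, -2802, -4752, -7446, -11004
First differences: -275, -929, -2405, -5207, -9959, -17405
f: -84, -359, -1288, -3693, -8900, -18859

-18859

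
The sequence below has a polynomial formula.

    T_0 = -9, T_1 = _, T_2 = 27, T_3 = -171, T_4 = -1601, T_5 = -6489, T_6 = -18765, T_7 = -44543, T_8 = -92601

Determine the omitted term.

Using the last 7 terms:
Δ: -198, -1430, -4888, -12276, -25778, -48058
Δ²: -1232, -3458, -7388, -13502, -22280
Δ³: -2226, -3930, -6114, -8778
Δ⁴: -1704, -2184, -2664
Δ⁵: -480, -480
Constant fifth difference = -480.
Extend backward: -1704 + 480 = -1224;  -2226 + 1224 = -1002;  -1232 + 1002 = -230;  -198 + 230 = 32;  27 − 32 = -5

-5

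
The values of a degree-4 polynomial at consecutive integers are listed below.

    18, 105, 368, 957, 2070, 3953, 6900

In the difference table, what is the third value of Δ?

D1: 87, 263, 589, 1113, 1883, 2947
D2: 176, 326, 524, 770, 1064
D3: 150, 198, 246, 294
D4: 48, 48, 48

589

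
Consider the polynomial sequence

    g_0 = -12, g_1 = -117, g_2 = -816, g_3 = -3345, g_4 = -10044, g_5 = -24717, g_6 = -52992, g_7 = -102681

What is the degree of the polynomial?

5

-105, -699, -2529, -6699, -14673, -28275, -49689
-594, -1830, -4170, -7974, -13602, -21414
-1236, -2340, -3804, -5628, -7812
-1104, -1464, -1824, -2184
-360, -360, -360
The fifth differences are constant, so the polynomial has degree 5.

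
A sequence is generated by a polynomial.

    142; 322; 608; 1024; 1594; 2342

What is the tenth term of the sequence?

7594

180 , 286 , 416 , 570 , 748
106 , 130 , 154 , 178
24 , 24 , 24
Constant third difference = 24, so extend:
178 + 24 = 202;  748 + 202 = 950;  2342 + 950 = 3292
202 + 24 = 226;  950 + 226 = 1176;  3292 + 1176 = 4468
226 + 24 = 250;  1176 + 250 = 1426;  4468 + 1426 = 5894
250 + 24 = 274;  1426 + 274 = 1700;  5894 + 1700 = 7594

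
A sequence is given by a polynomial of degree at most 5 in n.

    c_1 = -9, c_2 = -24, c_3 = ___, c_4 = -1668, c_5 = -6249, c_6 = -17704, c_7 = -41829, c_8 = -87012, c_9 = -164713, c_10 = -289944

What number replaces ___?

-277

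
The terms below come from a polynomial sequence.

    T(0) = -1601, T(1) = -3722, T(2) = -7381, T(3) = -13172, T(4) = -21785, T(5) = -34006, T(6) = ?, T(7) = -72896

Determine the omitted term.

-50717

Using the first 6 terms:
Δ: -2121, -3659, -5791, -8613, -12221
Δ²: -1538, -2132, -2822, -3608
Δ³: -594, -690, -786
Δ⁴: -96, -96
Constant fourth difference = -96.
Extend forward: -786 − 96 = -882;  -3608 − 882 = -4490;  -12221 − 4490 = -16711;  -34006 − 16711 = -50717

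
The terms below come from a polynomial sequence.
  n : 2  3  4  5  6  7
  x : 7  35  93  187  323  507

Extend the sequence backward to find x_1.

3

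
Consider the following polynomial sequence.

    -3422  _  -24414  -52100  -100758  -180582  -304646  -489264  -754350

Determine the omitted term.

Using the last 7 terms:
Δ: -27686  -48658  -79824  -124064  -184618  -265086
Δ²: -20972  -31166  -44240  -60554  -80468
Δ³: -10194  -13074  -16314  -19914
Δ⁴: -2880  -3240  -3600
Δ⁵: -360  -360
Constant fifth difference = -360.
Extend backward: -2880 + 360 = -2520;  -10194 + 2520 = -7674;  -20972 + 7674 = -13298;  -27686 + 13298 = -14388;  -24414 + 14388 = -10026

-10026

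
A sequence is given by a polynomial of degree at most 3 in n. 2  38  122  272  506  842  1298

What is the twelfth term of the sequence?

6008

Δ: 36, 84, 150, 234, 336, 456
Δ²: 48, 66, 84, 102, 120
Δ³: 18, 18, 18, 18
Constant third difference = 18, so extend:
120 + 18 = 138;  456 + 138 = 594;  1298 + 594 = 1892
138 + 18 = 156;  594 + 156 = 750;  1892 + 750 = 2642
156 + 18 = 174;  750 + 174 = 924;  2642 + 924 = 3566
174 + 18 = 192;  924 + 192 = 1116;  3566 + 1116 = 4682
192 + 18 = 210;  1116 + 210 = 1326;  4682 + 1326 = 6008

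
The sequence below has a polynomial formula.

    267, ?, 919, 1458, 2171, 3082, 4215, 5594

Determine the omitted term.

530

Using the last 6 terms:
First differences: 539, 713, 911, 1133, 1379
Second differences: 174, 198, 222, 246
Third differences: 24, 24, 24
Constant third difference = 24.
Extend backward: 174 − 24 = 150;  539 − 150 = 389;  919 − 389 = 530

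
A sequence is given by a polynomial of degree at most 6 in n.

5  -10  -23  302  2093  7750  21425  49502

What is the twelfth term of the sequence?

-15, -13, 325, 1791, 5657, 13675, 28077
2, 338, 1466, 3866, 8018, 14402
336, 1128, 2400, 4152, 6384
792, 1272, 1752, 2232
480, 480, 480
Fifth differences constant at 480.
2232 + 480 = 2712;  6384 + 2712 = 9096;  14402 + 9096 = 23498;  28077 + 23498 = 51575;  49502 + 51575 = 101077
2712 + 480 = 3192;  9096 + 3192 = 12288;  23498 + 12288 = 35786;  51575 + 35786 = 87361;  101077 + 87361 = 188438
3192 + 480 = 3672;  12288 + 3672 = 15960;  35786 + 15960 = 51746;  87361 + 51746 = 139107;  188438 + 139107 = 327545
3672 + 480 = 4152;  15960 + 4152 = 20112;  51746 + 20112 = 71858;  139107 + 71858 = 210965;  327545 + 210965 = 538510

538510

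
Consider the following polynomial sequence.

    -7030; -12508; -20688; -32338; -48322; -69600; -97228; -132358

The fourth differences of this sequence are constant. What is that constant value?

-96

First differences: -5478, -8180, -11650, -15984, -21278, -27628, -35130
Second differences: -2702, -3470, -4334, -5294, -6350, -7502
Third differences: -768, -864, -960, -1056, -1152
Fourth differences: -96, -96, -96, -96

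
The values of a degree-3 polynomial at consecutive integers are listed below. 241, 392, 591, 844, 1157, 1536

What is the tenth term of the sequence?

Δ: 151  199  253  313  379
Δ²: 48  54  60  66
Δ³: 6  6  6
Third differences constant at 6.
66 + 6 = 72;  379 + 72 = 451;  1536 + 451 = 1987
72 + 6 = 78;  451 + 78 = 529;  1987 + 529 = 2516
78 + 6 = 84;  529 + 84 = 613;  2516 + 613 = 3129
84 + 6 = 90;  613 + 90 = 703;  3129 + 703 = 3832

3832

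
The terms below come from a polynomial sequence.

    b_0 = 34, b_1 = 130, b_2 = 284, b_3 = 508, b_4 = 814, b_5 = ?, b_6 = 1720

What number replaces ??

Using the first 5 terms:
First differences: 96, 154, 224, 306
Second differences: 58, 70, 82
Third differences: 12, 12
Constant third difference = 12.
Extend forward: 82 + 12 = 94;  306 + 94 = 400;  814 + 400 = 1214

1214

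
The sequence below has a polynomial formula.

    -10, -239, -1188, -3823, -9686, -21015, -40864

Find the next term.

-73223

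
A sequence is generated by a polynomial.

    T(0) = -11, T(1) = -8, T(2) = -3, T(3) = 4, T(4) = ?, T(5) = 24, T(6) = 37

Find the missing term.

13

Using the first 4 terms:
D1: 3, 5, 7
D2: 2, 2
Constant second difference = 2.
Extend forward: 7 + 2 = 9;  4 + 9 = 13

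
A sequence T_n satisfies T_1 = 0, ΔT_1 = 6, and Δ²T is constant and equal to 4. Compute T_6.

70

Build the table forward from the leading diagonal:
Second differences: 4  4  4  4  4  4
First differences: 6  10  14  18  22  26
T: 0  6  16  30  48  70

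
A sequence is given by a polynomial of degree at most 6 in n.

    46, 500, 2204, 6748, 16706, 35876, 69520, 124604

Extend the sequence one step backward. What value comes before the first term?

First differences: 454, 1704, 4544, 9958, 19170, 33644, 55084
Second differences: 1250, 2840, 5414, 9212, 14474, 21440
Third differences: 1590, 2574, 3798, 5262, 6966
Fourth differences: 984, 1224, 1464, 1704
Fifth differences: 240, 240, 240
The fifth differences are constant at 240.
Work back: 984 − 240 = 744;  1590 − 744 = 846;  1250 − 846 = 404;  454 − 404 = 50;  46 − 50 = -4

-4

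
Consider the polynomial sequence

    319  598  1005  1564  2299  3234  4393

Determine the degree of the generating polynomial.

279, 407, 559, 735, 935, 1159
128, 152, 176, 200, 224
24, 24, 24, 24
The third differences are constant, so the polynomial has degree 3.

3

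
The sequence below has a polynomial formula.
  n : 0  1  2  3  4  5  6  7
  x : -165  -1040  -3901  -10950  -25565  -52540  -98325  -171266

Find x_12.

-875  -2861  -7049  -14615  -26975  -45785  -72941
-1986  -4188  -7566  -12360  -18810  -27156
-2202  -3378  -4794  -6450  -8346
-1176  -1416  -1656  -1896
-240  -240  -240
Constant fifth difference = -240, so extend:
-1896 − 240 = -2136;  -8346 − 2136 = -10482;  -27156 − 10482 = -37638;  -72941 − 37638 = -110579;  -171266 − 110579 = -281845
-2136 − 240 = -2376;  -10482 − 2376 = -12858;  -37638 − 12858 = -50496;  -110579 − 50496 = -161075;  -281845 − 161075 = -442920
-2376 − 240 = -2616;  -12858 − 2616 = -15474;  -50496 − 15474 = -65970;  -161075 − 65970 = -227045;  -442920 − 227045 = -669965
-2616 − 240 = -2856;  -15474 − 2856 = -18330;  -65970 − 18330 = -84300;  -227045 − 84300 = -311345;  -669965 − 311345 = -981310
-2856 − 240 = -3096;  -18330 − 3096 = -21426;  -84300 − 21426 = -105726;  -311345 − 105726 = -417071;  -981310 − 417071 = -1398381

-1398381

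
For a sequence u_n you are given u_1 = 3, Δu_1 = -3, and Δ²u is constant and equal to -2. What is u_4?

-12

Build the table forward from the leading diagonal:
Second differences: -2  -2  -2  -2
First differences: -3  -5  -7  -9
u: 3  0  -5  -12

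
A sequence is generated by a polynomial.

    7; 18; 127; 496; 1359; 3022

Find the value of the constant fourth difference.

Δ: 11, 109, 369, 863, 1663
Δ²: 98, 260, 494, 800
Δ³: 162, 234, 306
Δ⁴: 72, 72

72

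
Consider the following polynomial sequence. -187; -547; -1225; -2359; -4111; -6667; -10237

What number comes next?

-15055

D1: -360, -678, -1134, -1752, -2556, -3570
D2: -318, -456, -618, -804, -1014
D3: -138, -162, -186, -210
D4: -24, -24, -24
Fourth differences constant at -24.
-210 − 24 = -234;  -1014 − 234 = -1248;  -3570 − 1248 = -4818;  -10237 − 4818 = -15055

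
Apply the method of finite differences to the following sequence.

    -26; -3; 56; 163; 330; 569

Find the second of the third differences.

12

D1: 23, 59, 107, 167, 239
D2: 36, 48, 60, 72
D3: 12, 12, 12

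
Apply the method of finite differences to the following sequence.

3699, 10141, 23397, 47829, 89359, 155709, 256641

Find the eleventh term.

1286269

Δ: 6442  13256  24432  41530  66350  100932
Δ²: 6814  11176  17098  24820  34582
Δ³: 4362  5922  7722  9762
Δ⁴: 1560  1800  2040
Δ⁵: 240  240
Constant fifth difference = 240, so extend:
2040 + 240 = 2280;  9762 + 2280 = 12042;  34582 + 12042 = 46624;  100932 + 46624 = 147556;  256641 + 147556 = 404197
2280 + 240 = 2520;  12042 + 2520 = 14562;  46624 + 14562 = 61186;  147556 + 61186 = 208742;  404197 + 208742 = 612939
2520 + 240 = 2760;  14562 + 2760 = 17322;  61186 + 17322 = 78508;  208742 + 78508 = 287250;  612939 + 287250 = 900189
2760 + 240 = 3000;  17322 + 3000 = 20322;  78508 + 20322 = 98830;  287250 + 98830 = 386080;  900189 + 386080 = 1286269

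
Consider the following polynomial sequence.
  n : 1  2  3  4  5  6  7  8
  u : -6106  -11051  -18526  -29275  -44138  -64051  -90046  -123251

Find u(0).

-3043

Δ: -4945, -7475, -10749, -14863, -19913, -25995, -33205
Δ²: -2530, -3274, -4114, -5050, -6082, -7210
Δ³: -744, -840, -936, -1032, -1128
Δ⁴: -96, -96, -96, -96
The fourth differences are constant at -96.
Work back: -744 + 96 = -648;  -2530 + 648 = -1882;  -4945 + 1882 = -3063;  -6106 + 3063 = -3043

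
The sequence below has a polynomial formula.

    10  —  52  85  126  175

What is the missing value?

Using the last 4 terms:
First differences: 33, 41, 49
Second differences: 8, 8
Constant second difference = 8.
Extend backward: 33 − 8 = 25;  52 − 25 = 27

27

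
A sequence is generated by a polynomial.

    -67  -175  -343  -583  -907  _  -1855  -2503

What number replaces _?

-1327

Using the first 5 terms:
Δ: -108  -168  -240  -324
Δ²: -60  -72  -84
Δ³: -12  -12
Constant third difference = -12.
Extend forward: -84 − 12 = -96;  -324 − 96 = -420;  -907 − 420 = -1327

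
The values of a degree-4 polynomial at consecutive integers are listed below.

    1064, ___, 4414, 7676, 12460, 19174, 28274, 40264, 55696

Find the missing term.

2314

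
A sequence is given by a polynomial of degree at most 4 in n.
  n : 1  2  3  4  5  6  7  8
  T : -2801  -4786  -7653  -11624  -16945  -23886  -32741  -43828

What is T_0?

-1500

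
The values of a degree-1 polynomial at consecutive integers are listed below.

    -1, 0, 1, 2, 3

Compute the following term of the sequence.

4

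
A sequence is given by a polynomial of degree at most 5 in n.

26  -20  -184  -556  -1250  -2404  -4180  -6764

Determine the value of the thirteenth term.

-39994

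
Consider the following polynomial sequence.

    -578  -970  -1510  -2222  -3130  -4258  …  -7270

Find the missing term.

Using the first 6 terms:
-392, -540, -712, -908, -1128
-148, -172, -196, -220
-24, -24, -24
Constant third difference = -24.
Extend forward: -220 − 24 = -244;  -1128 − 244 = -1372;  -4258 − 1372 = -5630

-5630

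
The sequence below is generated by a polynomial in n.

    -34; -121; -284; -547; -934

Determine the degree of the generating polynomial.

D1: -87, -163, -263, -387
D2: -76, -100, -124
D3: -24, -24
The third differences are constant, so the polynomial has degree 3.

3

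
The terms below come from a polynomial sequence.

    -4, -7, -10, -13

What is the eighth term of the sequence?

-25

D1: -3  -3  -3
Constant first difference = -3, so extend:
-13 − 3 = -16
-16 − 3 = -19
-19 − 3 = -22
-22 − 3 = -25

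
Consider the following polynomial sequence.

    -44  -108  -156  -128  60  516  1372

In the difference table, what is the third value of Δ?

First differences: -64, -48, 28, 188, 456, 856
Second differences: 16, 76, 160, 268, 400
Third differences: 60, 84, 108, 132
Fourth differences: 24, 24, 24

28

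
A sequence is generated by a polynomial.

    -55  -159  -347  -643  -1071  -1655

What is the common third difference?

-24

D1: -104, -188, -296, -428, -584
D2: -84, -108, -132, -156
D3: -24, -24, -24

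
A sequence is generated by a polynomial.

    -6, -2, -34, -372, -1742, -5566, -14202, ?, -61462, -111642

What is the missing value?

Using the first 7 terms:
D1: 4, -32, -338, -1370, -3824, -8636
D2: -36, -306, -1032, -2454, -4812
D3: -270, -726, -1422, -2358
D4: -456, -696, -936
D5: -240, -240
Constant fifth difference = -240.
Extend forward: -936 − 240 = -1176;  -2358 − 1176 = -3534;  -4812 − 3534 = -8346;  -8636 − 8346 = -16982;  -14202 − 16982 = -31184

-31184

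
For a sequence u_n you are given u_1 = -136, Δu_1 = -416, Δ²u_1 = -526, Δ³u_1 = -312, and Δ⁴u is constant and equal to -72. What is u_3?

Build the table forward from the leading diagonal:
Fourth differences: -72  -72  -72
Third differences: -312  -384  -456
Second differences: -526  -838  -1222
First differences: -416  -942  -1780
u: -136  -552  -1494

-1494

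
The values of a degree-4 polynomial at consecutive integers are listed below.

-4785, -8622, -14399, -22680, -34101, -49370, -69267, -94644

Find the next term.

-126425

-3837 , -5777 , -8281 , -11421 , -15269 , -19897 , -25377
-1940 , -2504 , -3140 , -3848 , -4628 , -5480
-564 , -636 , -708 , -780 , -852
-72 , -72 , -72 , -72
Constant fourth difference = -72, so extend:
-852 − 72 = -924;  -5480 − 924 = -6404;  -25377 − 6404 = -31781;  -94644 − 31781 = -126425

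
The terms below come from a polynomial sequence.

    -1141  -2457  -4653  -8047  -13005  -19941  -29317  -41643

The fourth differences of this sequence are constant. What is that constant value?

First differences: -1316, -2196, -3394, -4958, -6936, -9376, -12326
Second differences: -880, -1198, -1564, -1978, -2440, -2950
Third differences: -318, -366, -414, -462, -510
Fourth differences: -48, -48, -48, -48

-48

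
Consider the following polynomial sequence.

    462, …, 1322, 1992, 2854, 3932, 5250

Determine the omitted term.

820

Using the last 5 terms:
Δ: 670, 862, 1078, 1318
Δ²: 192, 216, 240
Δ³: 24, 24
Constant third difference = 24.
Extend backward: 192 − 24 = 168;  670 − 168 = 502;  1322 − 502 = 820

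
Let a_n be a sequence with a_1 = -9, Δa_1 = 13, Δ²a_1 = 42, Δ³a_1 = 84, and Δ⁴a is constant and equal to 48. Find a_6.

1556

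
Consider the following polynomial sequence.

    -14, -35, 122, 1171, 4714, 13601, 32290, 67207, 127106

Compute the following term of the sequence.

223429

-21, 157, 1049, 3543, 8887, 18689, 34917, 59899
178, 892, 2494, 5344, 9802, 16228, 24982
714, 1602, 2850, 4458, 6426, 8754
888, 1248, 1608, 1968, 2328
360, 360, 360, 360
Constant fifth difference = 360, so extend:
2328 + 360 = 2688;  8754 + 2688 = 11442;  24982 + 11442 = 36424;  59899 + 36424 = 96323;  127106 + 96323 = 223429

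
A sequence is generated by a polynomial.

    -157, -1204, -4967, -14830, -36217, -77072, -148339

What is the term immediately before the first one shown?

-2

-1047, -3763, -9863, -21387, -40855, -71267
-2716, -6100, -11524, -19468, -30412
-3384, -5424, -7944, -10944
-2040, -2520, -3000
-480, -480
The fifth differences are constant at -480.
Work back: -2040 + 480 = -1560;  -3384 + 1560 = -1824;  -2716 + 1824 = -892;  -1047 + 892 = -155;  -157 + 155 = -2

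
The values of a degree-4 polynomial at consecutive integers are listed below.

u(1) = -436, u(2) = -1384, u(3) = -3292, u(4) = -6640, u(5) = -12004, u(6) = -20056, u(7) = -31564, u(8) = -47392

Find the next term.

-68500

-948 , -1908 , -3348 , -5364 , -8052 , -11508 , -15828
-960 , -1440 , -2016 , -2688 , -3456 , -4320
-480 , -576 , -672 , -768 , -864
-96 , -96 , -96 , -96
Constant fourth difference = -96, so extend:
-864 − 96 = -960;  -4320 − 960 = -5280;  -15828 − 5280 = -21108;  -47392 − 21108 = -68500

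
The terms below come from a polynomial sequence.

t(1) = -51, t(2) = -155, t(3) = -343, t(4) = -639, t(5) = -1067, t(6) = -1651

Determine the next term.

-2415

-104  -188  -296  -428  -584
-84  -108  -132  -156
-24  -24  -24
The third differences are constant (-24).
-156 − 24 = -180;  -584 − 180 = -764;  -1651 − 764 = -2415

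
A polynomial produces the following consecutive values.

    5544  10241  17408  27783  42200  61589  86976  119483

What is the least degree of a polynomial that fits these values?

4697, 7167, 10375, 14417, 19389, 25387, 32507
2470, 3208, 4042, 4972, 5998, 7120
738, 834, 930, 1026, 1122
96, 96, 96, 96
The fourth differences are constant, so the polynomial has degree 4.

4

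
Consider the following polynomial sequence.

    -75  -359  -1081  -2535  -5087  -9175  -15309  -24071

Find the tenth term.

D1: -284  -722  -1454  -2552  -4088  -6134  -8762
D2: -438  -732  -1098  -1536  -2046  -2628
D3: -294  -366  -438  -510  -582
D4: -72  -72  -72  -72
The fourth differences are constant (-72).
-582 − 72 = -654;  -2628 − 654 = -3282;  -8762 − 3282 = -12044;  -24071 − 12044 = -36115
-654 − 72 = -726;  -3282 − 726 = -4008;  -12044 − 4008 = -16052;  -36115 − 16052 = -52167

-52167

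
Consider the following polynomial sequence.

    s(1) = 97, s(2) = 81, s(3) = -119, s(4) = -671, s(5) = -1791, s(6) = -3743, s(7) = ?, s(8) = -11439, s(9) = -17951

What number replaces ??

-6839

Using the first 6 terms:
D1: -16, -200, -552, -1120, -1952
D2: -184, -352, -568, -832
D3: -168, -216, -264
D4: -48, -48
Constant fourth difference = -48.
Extend forward: -264 − 48 = -312;  -832 − 312 = -1144;  -1952 − 1144 = -3096;  -3743 − 3096 = -6839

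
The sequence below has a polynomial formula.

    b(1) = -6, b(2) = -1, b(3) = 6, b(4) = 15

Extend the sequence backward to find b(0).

-9

D1: 5, 7, 9
D2: 2, 2
The second differences are constant at 2.
Work back: 5 − 2 = 3;  -6 − 3 = -9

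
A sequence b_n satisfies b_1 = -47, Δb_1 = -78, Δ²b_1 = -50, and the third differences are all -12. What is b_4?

-443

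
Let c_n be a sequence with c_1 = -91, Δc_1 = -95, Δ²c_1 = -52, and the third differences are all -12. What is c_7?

-1681

Build the table forward from the leading diagonal:
Δ³: -12, -12, -12, -12, -12, -12, -12
Δ²: -52, -64, -76, -88, -100, -112, -124
Δ: -95, -147, -211, -287, -375, -475, -587
c: -91, -186, -333, -544, -831, -1206, -1681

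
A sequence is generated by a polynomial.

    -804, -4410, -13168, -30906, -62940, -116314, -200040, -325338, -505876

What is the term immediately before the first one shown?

230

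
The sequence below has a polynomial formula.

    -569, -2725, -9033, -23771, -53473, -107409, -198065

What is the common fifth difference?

-480

D1: -2156, -6308, -14738, -29702, -53936, -90656
D2: -4152, -8430, -14964, -24234, -36720
D3: -4278, -6534, -9270, -12486
D4: -2256, -2736, -3216
D5: -480, -480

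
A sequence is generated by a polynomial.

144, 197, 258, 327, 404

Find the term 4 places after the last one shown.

792

First differences: 53  61  69  77
Second differences: 8  8  8
The second differences are constant (8).
77 + 8 = 85;  404 + 85 = 489
85 + 8 = 93;  489 + 93 = 582
93 + 8 = 101;  582 + 101 = 683
101 + 8 = 109;  683 + 109 = 792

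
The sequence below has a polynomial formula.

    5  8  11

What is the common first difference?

First differences: 3, 3

3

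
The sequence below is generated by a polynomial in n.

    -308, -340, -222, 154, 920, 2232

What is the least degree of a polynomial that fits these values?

D1: -32, 118, 376, 766, 1312
D2: 150, 258, 390, 546
D3: 108, 132, 156
D4: 24, 24
The fourth differences are constant, so the polynomial has degree 4.

4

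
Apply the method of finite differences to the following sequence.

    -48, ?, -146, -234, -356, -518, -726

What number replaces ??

-86

Using the last 5 terms:
-88, -122, -162, -208
-34, -40, -46
-6, -6
Constant third difference = -6.
Extend backward: -34 + 6 = -28;  -88 + 28 = -60;  -146 + 60 = -86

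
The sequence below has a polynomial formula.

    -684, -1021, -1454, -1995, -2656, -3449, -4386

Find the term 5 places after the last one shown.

-11651

Δ: -337 , -433 , -541 , -661 , -793 , -937
Δ²: -96 , -108 , -120 , -132 , -144
Δ³: -12 , -12 , -12 , -12
The third differences are constant (-12).
-144 − 12 = -156;  -937 − 156 = -1093;  -4386 − 1093 = -5479
-156 − 12 = -168;  -1093 − 168 = -1261;  -5479 − 1261 = -6740
-168 − 12 = -180;  -1261 − 180 = -1441;  -6740 − 1441 = -8181
-180 − 12 = -192;  -1441 − 192 = -1633;  -8181 − 1633 = -9814
-192 − 12 = -204;  -1633 − 204 = -1837;  -9814 − 1837 = -11651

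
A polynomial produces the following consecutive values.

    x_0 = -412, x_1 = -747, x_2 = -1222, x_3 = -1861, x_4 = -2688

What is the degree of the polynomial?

D1: -335, -475, -639, -827
D2: -140, -164, -188
D3: -24, -24
The third differences are constant, so the polynomial has degree 3.

3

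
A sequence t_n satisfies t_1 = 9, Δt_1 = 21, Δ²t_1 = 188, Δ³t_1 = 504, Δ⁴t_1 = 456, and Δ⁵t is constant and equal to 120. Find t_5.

Build the table forward from the leading diagonal:
Δ⁵: 120, 120, 120, 120, 120
Δ⁴: 456, 576, 696, 816, 936
Δ³: 504, 960, 1536, 2232, 3048
Δ²: 188, 692, 1652, 3188, 5420
Δ: 21, 209, 901, 2553, 5741
t: 9, 30, 239, 1140, 3693

3693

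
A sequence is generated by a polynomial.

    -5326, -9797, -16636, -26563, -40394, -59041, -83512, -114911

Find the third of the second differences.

Δ: -4471, -6839, -9927, -13831, -18647, -24471, -31399
Δ²: -2368, -3088, -3904, -4816, -5824, -6928
Δ³: -720, -816, -912, -1008, -1104
Δ⁴: -96, -96, -96, -96

-3904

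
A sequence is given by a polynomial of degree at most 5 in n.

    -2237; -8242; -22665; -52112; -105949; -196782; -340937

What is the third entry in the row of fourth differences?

-3720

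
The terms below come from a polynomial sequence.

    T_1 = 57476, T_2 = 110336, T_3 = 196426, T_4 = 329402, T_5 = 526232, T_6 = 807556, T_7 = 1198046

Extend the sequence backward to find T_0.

Δ: 52860, 86090, 132976, 196830, 281324, 390490
Δ²: 33230, 46886, 63854, 84494, 109166
Δ³: 13656, 16968, 20640, 24672
Δ⁴: 3312, 3672, 4032
Δ⁵: 360, 360
The fifth differences are constant at 360.
Work back: 3312 − 360 = 2952;  13656 − 2952 = 10704;  33230 − 10704 = 22526;  52860 − 22526 = 30334;  57476 − 30334 = 27142

27142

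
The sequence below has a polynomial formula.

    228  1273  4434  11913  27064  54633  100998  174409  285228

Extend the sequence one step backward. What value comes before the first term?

Δ: 1045  3161  7479  15151  27569  46365  73411  110819
Δ²: 2116  4318  7672  12418  18796  27046  37408
Δ³: 2202  3354  4746  6378  8250  10362
Δ⁴: 1152  1392  1632  1872  2112
Δ⁵: 240  240  240  240
The fifth differences are constant at 240.
Work back: 1152 − 240 = 912;  2202 − 912 = 1290;  2116 − 1290 = 826;  1045 − 826 = 219;  228 − 219 = 9

9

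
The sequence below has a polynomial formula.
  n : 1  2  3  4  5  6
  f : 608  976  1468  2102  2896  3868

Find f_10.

9896

First differences: 368, 492, 634, 794, 972
Second differences: 124, 142, 160, 178
Third differences: 18, 18, 18
Constant third difference = 18, so extend:
178 + 18 = 196;  972 + 196 = 1168;  3868 + 1168 = 5036
196 + 18 = 214;  1168 + 214 = 1382;  5036 + 1382 = 6418
214 + 18 = 232;  1382 + 232 = 1614;  6418 + 1614 = 8032
232 + 18 = 250;  1614 + 250 = 1864;  8032 + 1864 = 9896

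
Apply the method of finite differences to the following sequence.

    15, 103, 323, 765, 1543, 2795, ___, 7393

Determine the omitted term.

4683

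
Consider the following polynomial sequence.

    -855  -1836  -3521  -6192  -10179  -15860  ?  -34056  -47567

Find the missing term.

Using the first 6 terms:
First differences: -981, -1685, -2671, -3987, -5681
Second differences: -704, -986, -1316, -1694
Third differences: -282, -330, -378
Fourth differences: -48, -48
Constant fourth difference = -48.
Extend forward: -378 − 48 = -426;  -1694 − 426 = -2120;  -5681 − 2120 = -7801;  -15860 − 7801 = -23661

-23661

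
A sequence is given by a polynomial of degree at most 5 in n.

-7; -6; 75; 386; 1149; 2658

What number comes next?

5279

First differences: 1, 81, 311, 763, 1509
Second differences: 80, 230, 452, 746
Third differences: 150, 222, 294
Fourth differences: 72, 72
Fourth differences constant at 72.
294 + 72 = 366;  746 + 366 = 1112;  1509 + 1112 = 2621;  2658 + 2621 = 5279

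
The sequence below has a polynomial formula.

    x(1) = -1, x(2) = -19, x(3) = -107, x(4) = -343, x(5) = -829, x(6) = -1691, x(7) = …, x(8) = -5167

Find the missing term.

Using the first 6 terms:
First differences: -18, -88, -236, -486, -862
Second differences: -70, -148, -250, -376
Third differences: -78, -102, -126
Fourth differences: -24, -24
Constant fourth difference = -24.
Extend forward: -126 − 24 = -150;  -376 − 150 = -526;  -862 − 526 = -1388;  -1691 − 1388 = -3079

-3079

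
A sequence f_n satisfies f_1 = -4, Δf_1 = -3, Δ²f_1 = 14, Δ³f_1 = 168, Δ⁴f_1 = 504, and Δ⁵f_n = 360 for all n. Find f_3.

4

Build the table forward from the leading diagonal:
Δ⁵: 360  360  360
Δ⁴: 504  864  1224
Δ³: 168  672  1536
Δ²: 14  182  854
Δ: -3  11  193
f: -4  -7  4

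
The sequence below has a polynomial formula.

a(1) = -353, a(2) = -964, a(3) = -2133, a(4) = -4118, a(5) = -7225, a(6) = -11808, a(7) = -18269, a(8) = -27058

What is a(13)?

-125033

First differences: -611  -1169  -1985  -3107  -4583  -6461  -8789
Second differences: -558  -816  -1122  -1476  -1878  -2328
Third differences: -258  -306  -354  -402  -450
Fourth differences: -48  -48  -48  -48
The fourth differences are constant (-48).
-450 − 48 = -498;  -2328 − 498 = -2826;  -8789 − 2826 = -11615;  -27058 − 11615 = -38673
-498 − 48 = -546;  -2826 − 546 = -3372;  -11615 − 3372 = -14987;  -38673 − 14987 = -53660
-546 − 48 = -594;  -3372 − 594 = -3966;  -14987 − 3966 = -18953;  -53660 − 18953 = -72613
-594 − 48 = -642;  -3966 − 642 = -4608;  -18953 − 4608 = -23561;  -72613 − 23561 = -96174
-642 − 48 = -690;  -4608 − 690 = -5298;  -23561 − 5298 = -28859;  -96174 − 28859 = -125033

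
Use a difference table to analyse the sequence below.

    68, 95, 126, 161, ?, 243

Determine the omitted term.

200

Using the first 4 terms:
First differences: 27  31  35
Second differences: 4  4
Constant second difference = 4.
Extend forward: 35 + 4 = 39;  161 + 39 = 200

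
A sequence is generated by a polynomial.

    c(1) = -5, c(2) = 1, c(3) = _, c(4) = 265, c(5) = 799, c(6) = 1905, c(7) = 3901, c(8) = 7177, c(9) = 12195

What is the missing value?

57

Using the last 6 terms:
First differences: 534  1106  1996  3276  5018
Second differences: 572  890  1280  1742
Third differences: 318  390  462
Fourth differences: 72  72
Constant fourth difference = 72.
Extend backward: 318 − 72 = 246;  572 − 246 = 326;  534 − 326 = 208;  265 − 208 = 57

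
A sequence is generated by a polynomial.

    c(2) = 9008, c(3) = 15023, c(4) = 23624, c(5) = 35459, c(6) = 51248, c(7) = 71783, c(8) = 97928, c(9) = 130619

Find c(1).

5003

6015, 8601, 11835, 15789, 20535, 26145, 32691
2586, 3234, 3954, 4746, 5610, 6546
648, 720, 792, 864, 936
72, 72, 72, 72
The fourth differences are constant at 72.
Work back: 648 − 72 = 576;  2586 − 576 = 2010;  6015 − 2010 = 4005;  9008 − 4005 = 5003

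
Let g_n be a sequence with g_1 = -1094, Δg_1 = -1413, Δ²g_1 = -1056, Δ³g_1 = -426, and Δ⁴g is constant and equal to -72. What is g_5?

-14858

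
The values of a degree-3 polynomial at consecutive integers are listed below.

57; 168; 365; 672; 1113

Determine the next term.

Δ: 111 , 197 , 307 , 441
Δ²: 86 , 110 , 134
Δ³: 24 , 24
The third differences are constant (24).
134 + 24 = 158;  441 + 158 = 599;  1113 + 599 = 1712

1712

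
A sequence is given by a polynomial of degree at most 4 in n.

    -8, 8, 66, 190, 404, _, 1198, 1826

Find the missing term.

732

Using the first 5 terms:
First differences: 16, 58, 124, 214
Second differences: 42, 66, 90
Third differences: 24, 24
Constant third difference = 24.
Extend forward: 90 + 24 = 114;  214 + 114 = 328;  404 + 328 = 732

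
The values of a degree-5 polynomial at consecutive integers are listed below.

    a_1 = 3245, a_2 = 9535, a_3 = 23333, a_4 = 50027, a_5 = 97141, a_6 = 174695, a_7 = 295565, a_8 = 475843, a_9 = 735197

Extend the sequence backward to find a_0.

Δ: 6290, 13798, 26694, 47114, 77554, 120870, 180278, 259354
Δ²: 7508, 12896, 20420, 30440, 43316, 59408, 79076
Δ³: 5388, 7524, 10020, 12876, 16092, 19668
Δ⁴: 2136, 2496, 2856, 3216, 3576
Δ⁵: 360, 360, 360, 360
The fifth differences are constant at 360.
Work back: 2136 − 360 = 1776;  5388 − 1776 = 3612;  7508 − 3612 = 3896;  6290 − 3896 = 2394;  3245 − 2394 = 851

851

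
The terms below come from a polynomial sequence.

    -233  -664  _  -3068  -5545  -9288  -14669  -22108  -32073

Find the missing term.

-1533

Using the last 6 terms:
First differences: -2477, -3743, -5381, -7439, -9965
Second differences: -1266, -1638, -2058, -2526
Third differences: -372, -420, -468
Fourth differences: -48, -48
Constant fourth difference = -48.
Extend backward: -372 + 48 = -324;  -1266 + 324 = -942;  -2477 + 942 = -1535;  -3068 + 1535 = -1533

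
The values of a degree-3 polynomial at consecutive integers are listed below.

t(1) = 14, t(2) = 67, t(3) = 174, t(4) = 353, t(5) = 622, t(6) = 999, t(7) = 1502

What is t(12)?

6537

First differences: 53, 107, 179, 269, 377, 503
Second differences: 54, 72, 90, 108, 126
Third differences: 18, 18, 18, 18
Constant third difference = 18, so extend:
126 + 18 = 144;  503 + 144 = 647;  1502 + 647 = 2149
144 + 18 = 162;  647 + 162 = 809;  2149 + 809 = 2958
162 + 18 = 180;  809 + 180 = 989;  2958 + 989 = 3947
180 + 18 = 198;  989 + 198 = 1187;  3947 + 1187 = 5134
198 + 18 = 216;  1187 + 216 = 1403;  5134 + 1403 = 6537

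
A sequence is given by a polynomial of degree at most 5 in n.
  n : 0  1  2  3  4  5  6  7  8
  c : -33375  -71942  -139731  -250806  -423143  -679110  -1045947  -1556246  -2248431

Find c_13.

-10251206

First differences: -38567, -67789, -111075, -172337, -255967, -366837, -510299, -692185
Second differences: -29222, -43286, -61262, -83630, -110870, -143462, -181886
Third differences: -14064, -17976, -22368, -27240, -32592, -38424
Fourth differences: -3912, -4392, -4872, -5352, -5832
Fifth differences: -480, -480, -480, -480
Fifth differences constant at -480.
-5832 − 480 = -6312;  -38424 − 6312 = -44736;  -181886 − 44736 = -226622;  -692185 − 226622 = -918807;  -2248431 − 918807 = -3167238
-6312 − 480 = -6792;  -44736 − 6792 = -51528;  -226622 − 51528 = -278150;  -918807 − 278150 = -1196957;  -3167238 − 1196957 = -4364195
-6792 − 480 = -7272;  -51528 − 7272 = -58800;  -278150 − 58800 = -336950;  -1196957 − 336950 = -1533907;  -4364195 − 1533907 = -5898102
-7272 − 480 = -7752;  -58800 − 7752 = -66552;  -336950 − 66552 = -403502;  -1533907 − 403502 = -1937409;  -5898102 − 1937409 = -7835511
-7752 − 480 = -8232;  -66552 − 8232 = -74784;  -403502 − 74784 = -478286;  -1937409 − 478286 = -2415695;  -7835511 − 2415695 = -10251206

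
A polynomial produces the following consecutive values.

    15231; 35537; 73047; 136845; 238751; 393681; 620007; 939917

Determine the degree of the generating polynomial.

5

D1: 20306, 37510, 63798, 101906, 154930, 226326, 319910
D2: 17204, 26288, 38108, 53024, 71396, 93584
D3: 9084, 11820, 14916, 18372, 22188
D4: 2736, 3096, 3456, 3816
D5: 360, 360, 360
The fifth differences are constant, so the polynomial has degree 5.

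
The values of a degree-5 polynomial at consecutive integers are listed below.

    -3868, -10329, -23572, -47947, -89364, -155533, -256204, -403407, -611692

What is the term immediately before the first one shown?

D1: -6461, -13243, -24375, -41417, -66169, -100671, -147203, -208285
D2: -6782, -11132, -17042, -24752, -34502, -46532, -61082
D3: -4350, -5910, -7710, -9750, -12030, -14550
D4: -1560, -1800, -2040, -2280, -2520
D5: -240, -240, -240, -240
The fifth differences are constant at -240.
Work back: -1560 + 240 = -1320;  -4350 + 1320 = -3030;  -6782 + 3030 = -3752;  -6461 + 3752 = -2709;  -3868 + 2709 = -1159

-1159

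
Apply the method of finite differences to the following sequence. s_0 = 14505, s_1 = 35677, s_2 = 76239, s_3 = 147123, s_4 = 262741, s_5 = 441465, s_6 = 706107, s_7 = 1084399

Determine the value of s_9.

2320341

Δ: 21172 , 40562 , 70884 , 115618 , 178724 , 264642 , 378292
Δ²: 19390 , 30322 , 44734 , 63106 , 85918 , 113650
Δ³: 10932 , 14412 , 18372 , 22812 , 27732
Δ⁴: 3480 , 3960 , 4440 , 4920
Δ⁵: 480 , 480 , 480
The fifth differences are constant (480).
4920 + 480 = 5400;  27732 + 5400 = 33132;  113650 + 33132 = 146782;  378292 + 146782 = 525074;  1084399 + 525074 = 1609473
5400 + 480 = 5880;  33132 + 5880 = 39012;  146782 + 39012 = 185794;  525074 + 185794 = 710868;  1609473 + 710868 = 2320341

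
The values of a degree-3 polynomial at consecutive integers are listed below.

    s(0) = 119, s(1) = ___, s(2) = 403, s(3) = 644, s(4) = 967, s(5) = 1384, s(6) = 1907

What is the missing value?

232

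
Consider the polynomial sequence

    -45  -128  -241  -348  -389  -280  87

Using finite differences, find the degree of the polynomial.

Δ: -83, -113, -107, -41, 109, 367
Δ²: -30, 6, 66, 150, 258
Δ³: 36, 60, 84, 108
Δ⁴: 24, 24, 24
The fourth differences are constant, so the polynomial has degree 4.

4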